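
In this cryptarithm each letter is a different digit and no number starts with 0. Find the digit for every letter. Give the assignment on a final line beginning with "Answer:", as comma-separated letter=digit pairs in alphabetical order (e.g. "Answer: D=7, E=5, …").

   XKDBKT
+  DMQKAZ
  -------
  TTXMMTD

Step 1. [col 1: T + Z ≡ D (mod 10)] no forcing yet in column 1 (carry-in 0); D=5 is free and consistent — try it. So D=5.
Step 2. [col 1: T + Z ≡ D (mod 10)] Z=4 is one option consistent with column 1 (T + Z ≡ D (mod 10), carry-in 0) — take it ⇒ Z=4.
Step 3. [col 1: T + Z ≡ D (mod 10)] in column 1 we have T+Z≡D with carry-in 0; given Z=4, D=5 and digits 4,5 already taken and all letters distinct, that pins T to 1, so T=1.
Step 4. [col 2: K + A ≡ T (mod 10)] several values work for K in column 2 (K + A ≡ T (mod 10), carry-in 0); try K=2. So K=2.
Step 5. [col 2: K + A ≡ T (mod 10)] column 2 reads K+A+carry(0)=T with K=2, T=1; with digits 1,2,4,5 already taken and all letters distinct, the only value for A is 9. So A=9.
Step 6. [col 3: B + K ≡ M (mod 10)] no forcing yet in column 3 (carry-in 1); B=0 is free and consistent — try it. So B=0.
Step 7. [col 3: B + K ≡ M (mod 10)] column 3: given B=0, K=2, carry-in 1, and digits 0,1,2,4,5,9 already taken and all letters distinct, B+K≡M (mod 10) forces M=3 ⇒ M=3.
Step 8. [col 4: D + Q ≡ M (mod 10)] from column 4 (D=5, M=3, carry-in 0, digits 0,1,2,3,4,5,9 already taken and all letters distinct): Q must equal 8 ⇒ Q=8.
Step 9. [col 5: K + M ≡ X (mod 10)] column 5 reads K+M+carry(1)=X with K=2, M=3; with digits 0,1,2,3,4,5,8,9 already taken and all letters distinct, the only value for X is 6 ⇒ X=6.

Answer: A=9, B=0, D=5, K=2, M=3, Q=8, T=1, X=6, Z=4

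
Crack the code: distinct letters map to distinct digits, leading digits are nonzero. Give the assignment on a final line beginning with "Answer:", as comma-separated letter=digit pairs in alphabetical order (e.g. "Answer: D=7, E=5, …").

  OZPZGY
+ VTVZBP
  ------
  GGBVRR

Step 1. [col 1: Y + P ≡ R (mod 10)] R=3 is one option consistent with column 1 (Y + P ≡ R (mod 10), carry-in 0) — take it. So R=3.
Step 2. [col 1: Y + P ≡ R (mod 10)] column 1 (Y + P ≡ R (mod 10), carry-in 0) doesn't pin Y yet; pick Y=7 and continue ⇒ Y=7.
Step 3. [col 1: Y + P ≡ R (mod 10)] column 1 reads Y+P+carry(0)=R with Y=7, R=3; with digits 3,7 already taken and all letters distinct, the only value for P is 6 ⇒ P=6.
Step 4. [col 2: G + B ≡ R (mod 10)] column 2 (G + B ≡ R (mod 10), carry-in 1) doesn't pin G yet; pick G=4 and continue. So G=4.
Step 5. [col 2: G + B ≡ R (mod 10)] column 2 reads G+B+carry(1)=R with G=4, R=3; with digits 3,4,6,7 already taken and all letters distinct, the only value for B is 8, so B=8.
Step 6. [col 3: Z + Z ≡ V (mod 10)] several values work for Z in column 3 (Z + Z ≡ V (mod 10), carry-in 1); try Z=5. So Z=5.
Step 7. [col 3: Z + Z ≡ V (mod 10)] in column 3 we have Z+Z≡V with carry-in 1; given Z=5 and digits 3,4,5,6,7,8 already taken and all letters distinct, that pins V to 1. So V=1.
Step 8. [col 5: Z + T ≡ G (mod 10)] in column 5 we have Z+T≡G with carry-in 0; given Z=5, G=4 and digits 1,3,4,5,6,7,8 already taken and all letters distinct, that pins T to 9. So T=9.
Step 9. [col 6: O + V ≡ G (mod 10)] in column 6 we have O+V≡G with carry-in 1; given V=1, G=4 and digits 1,3,4,5,6,7,8,9 already taken and all letters distinct, that pins O to 2 ⇒ O=2.

Answer: B=8, G=4, O=2, P=6, R=3, T=9, V=1, Y=7, Z=5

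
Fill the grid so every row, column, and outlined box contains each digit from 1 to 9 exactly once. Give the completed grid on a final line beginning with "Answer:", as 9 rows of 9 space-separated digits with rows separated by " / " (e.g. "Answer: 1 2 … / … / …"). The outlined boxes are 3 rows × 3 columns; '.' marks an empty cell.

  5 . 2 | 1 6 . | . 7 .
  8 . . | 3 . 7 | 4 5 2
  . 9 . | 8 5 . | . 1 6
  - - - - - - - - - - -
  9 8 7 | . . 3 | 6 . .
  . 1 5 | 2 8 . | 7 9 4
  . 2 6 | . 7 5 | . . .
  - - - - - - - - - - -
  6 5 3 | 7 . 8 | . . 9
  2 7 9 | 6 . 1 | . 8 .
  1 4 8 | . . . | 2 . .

Step 1. [r3c7∈{3}] r3c7 is down to just 3 ⇒ r3c7=3.
Step 2. [r9c6∈{9}] r9c6 has the single candidate 9, so r9c6=9.
Step 3. [r9c5∈{3}] r9c5's peers cover all but 3, so r9c5=3.
Step 4. [r6c1∈{3,4}] in box 4, 4 fits only at r6c1 ⇒ r6c1=4.
Step 5. [r4c9∈{1,5}] 5 has one home in row 4: r4c9. So r4c9=5.
Step 6. [r6c9∈{1,3,8}] in col 9, 1 fits only at r6c9. So r6c9=1.
Step 7. [r8c5∈{4}] r8c5's peers cover all but 4. So r8c5=4.
Step 8. [r6c7∈{8}] only 8 remains possible at r6c7, so r6c7=8.
Step 9. [r3c3∈{4}] r3c3's peers cover all but 4, so r3c3=4.
Step 10. [r6c4∈{9}] r6c4's peers cover all but 9, so r6c4=9.
Step 11. [r9c4∈{5}] r9c4's peers cover all but 5 ⇒ r9c4=5.
Step 12. [r2c2∈{6}] nothing but 6 survives at r2c2. So r2c2=6.
Step 13. [r7c7∈{1}] r7c7 is down to just 1. So r7c7=1.
Step 14. [r3c6∈{2}] only 2 remains possible at r3c6, so r3c6=2.
Step 15. [r9c8∈{6}] only 6 remains possible at r9c8. So r9c8=6.
Step 16. [r4c5∈{1}] r4c5 has the single candidate 1. So r4c5=1.
Step 17. [r1c9∈{8}] only 8 remains possible at r1c9 ⇒ r1c9=8.
Step 18. [r1c6∈{4}] r1c6 is down to just 4, so r1c6=4.
Step 19. [r8c7∈{5}] r8c7 has the single candidate 5, so r8c7=5.
Step 20. [r8c9∈{3}] nothing but 3 survives at r8c9, so r8c9=3.
Step 21. [r5c1∈{3}] r5c1 has the single candidate 3 ⇒ r5c1=3.
Step 22. [r1c2∈{3}] r1c2 has the single candidate 3. So r1c2=3.
Step 23. [r7c8∈{4}] r7c8 has the single candidate 4 ⇒ r7c8=4.
Step 24. [r3c1∈{7}] r3c1 has the single candidate 7. So r3c1=7.
Step 25. [r5c6∈{6}] r5c6's peers cover all but 6. So r5c6=6.
Step 26. [r6c8∈{3}] r6c8's peers cover all but 3, so r6c8=3.
Step 27. [r2c5∈{9}] only 9 remains possible at r2c5, so r2c5=9.
Step 28. [r4c4∈{4}] r4c4's peers cover all but 4, so r4c4=4.
Step 29. [r2c3∈{1}] r2c3 has the single candidate 1, so r2c3=1.
Step 30. [r4c8∈{2}] only 2 remains possible at r4c8. So r4c8=2.
Step 31. [r7c5∈{2}] only 2 remains possible at r7c5, so r7c5=2.
Step 32. [r1c7∈{9}] r1c7 has the single candidate 9 ⇒ r1c7=9.
Step 33. [r9c9∈{7}] r9c9's peers cover all but 7, so r9c9=7.

Answer: 5 3 2 1 6 4 9 7 8 / 8 6 1 3 9 7 4 5 2 / 7 9 4 8 5 2 3 1 6 / 9 8 7 4 1 3 6 2 5 / 3 1 5 2 8 6 7 9 4 / 4 2 6 9 7 5 8 3 1 / 6 5 3 7 2 8 1 4 9 / 2 7 9 6 4 1 5 8 3 / 1 4 8 5 3 9 2 6 7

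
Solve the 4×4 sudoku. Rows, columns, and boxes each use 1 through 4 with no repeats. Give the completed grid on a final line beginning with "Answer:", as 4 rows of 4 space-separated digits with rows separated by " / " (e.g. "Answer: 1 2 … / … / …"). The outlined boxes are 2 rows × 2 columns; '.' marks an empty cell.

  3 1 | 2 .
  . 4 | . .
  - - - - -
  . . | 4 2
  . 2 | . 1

Step 1. [r4c3∈{3}] r4c3's peers cover all but 3, so r4c3=3.
Step 2. [r2c3∈{1}] r2c3 is down to just 1 ⇒ r2c3=1.
Step 3. [r3c2∈{3}] r3c2's peers cover all but 3. So r3c2=3.
Step 4. [r1c4∈{4}] r1c4 is down to just 4, so r1c4=4.
Step 5. [r2c1∈{2}] r2c1 has the single candidate 2. So r2c1=2.
Step 6. [r4c1∈{4}] only 4 remains possible at r4c1, so r4c1=4.
Step 7. [r3c1∈{1}] r3c1 is down to just 1, so r3c1=1.
Step 8. [r2c4∈{3}] only 3 remains possible at r2c4 ⇒ r2c4=3.

Answer: 3 1 2 4 / 2 4 1 3 / 1 3 4 2 / 4 2 3 1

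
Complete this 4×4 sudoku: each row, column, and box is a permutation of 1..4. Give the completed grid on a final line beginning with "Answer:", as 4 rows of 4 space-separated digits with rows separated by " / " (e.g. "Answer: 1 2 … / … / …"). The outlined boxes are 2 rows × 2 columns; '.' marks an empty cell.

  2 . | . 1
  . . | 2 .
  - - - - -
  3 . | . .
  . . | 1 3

Step 1. [r2c4∈{4}] r2c4's peers cover all but 4. So r2c4=4.
Step 2. [r1c2∈{3,4}] in row 1, 4 fits only at r1c2 ⇒ r1c2=4.
Step 3. [r3c2∈{1,2}] across row 3, 1 lands solely at r3c2. So r3c2=1.
Step 4. [r4c1∈{4}] r4c1 is down to just 4, so r4c1=4.
Step 5. [r4c2∈{2}] nothing but 2 survives at r4c2 ⇒ r4c2=2.
Step 6. [r3c4∈{2}] only 2 remains possible at r3c4. So r3c4=2.
Step 7. [r3c3∈{4}] nothing but 4 survives at r3c3, so r3c3=4.
Step 8. [r2c1∈{1}] r2c1 has the single candidate 1 ⇒ r2c1=1.
Step 9. [r2c2∈{3}] r2c2 has the single candidate 3 ⇒ r2c2=3.
Step 10. [r1c3∈{3}] nothing but 3 survives at r1c3. So r1c3=3.

Answer: 2 4 3 1 / 1 3 2 4 / 3 1 4 2 / 4 2 1 3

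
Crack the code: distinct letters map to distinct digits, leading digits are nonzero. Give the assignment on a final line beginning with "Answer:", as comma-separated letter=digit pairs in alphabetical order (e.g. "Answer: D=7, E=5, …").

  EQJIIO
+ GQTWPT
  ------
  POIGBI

Step 1. [col 1: O + T ≡ I (mod 10)] O=9 is one option consistent with column 1 (O + T ≡ I (mod 10), carry-in 0) — take it, so O=9.
Step 2. [col 1: O + T ≡ I (mod 10)] T=7 is one option consistent with column 1 (O + T ≡ I (mod 10), carry-in 0) — take it ⇒ T=7.
Step 3. [col 1: O + T ≡ I (mod 10)] column 1: given O=9, T=7, carry-in 0, and digits 7,9 already taken and all letters distinct, O+T≡I (mod 10) forces I=6. So I=6.
Step 4. [col 2: I + P ≡ B (mod 10)] no forcing yet in column 2 (carry-in 1); B=0 is free and consistent — try it ⇒ B=0.
Step 5. [col 2: I + P ≡ B (mod 10)] column 2 reads I+P+carry(1)=B with I=6, B=0; with digits 0,6,7,9 already taken and all letters distinct, the only value for P is 3, so P=3.
Step 6. [col 3: I + W ≡ G (mod 10)] several values work for W in column 3 (I + W ≡ G (mod 10), carry-in 1); try W=5. So W=5.
Step 7. [col 3: I + W ≡ G (mod 10)] from column 3 (I=6, W=5, carry-in 1, digits 0,3,5,6,7,9 already taken and all letters distinct): G must equal 2. So G=2.
Step 8. [col 4: J + T ≡ I (mod 10)] in column 4 we have J+T≡I with carry-in 1; given T=7, I=6 and digits 0,2,3,5,6,7,9 already taken and all letters distinct, that pins J to 8. So J=8.
Step 9. [col 5: Q + Q ≡ O (mod 10)] from column 5 (O=9, carry-in 1, digits 0,2,3,5,6,7,8,9 already taken and all letters distinct): Q must equal 4, so Q=4.
Step 10. [col 6: E + G ≡ P (mod 10)] in column 6 we have E+G≡P with carry-in 0; given G=2, P=3 and digits 0,2,3,4,5,6,7,8,9 already taken and all letters distinct, that pins E to 1 ⇒ E=1.

Answer: B=0, E=1, G=2, I=6, J=8, O=9, P=3, Q=4, T=7, W=5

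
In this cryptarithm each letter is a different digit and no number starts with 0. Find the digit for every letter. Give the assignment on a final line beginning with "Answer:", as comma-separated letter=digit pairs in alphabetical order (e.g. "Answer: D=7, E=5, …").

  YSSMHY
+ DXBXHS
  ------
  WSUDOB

Step 1. [col 1: Y + S ≡ B (mod 10)] column 1 (Y + S ≡ B (mod 10), carry-in 0) doesn't pin Y yet; pick Y=4 and continue. So Y=4.
Step 2. [col 1: Y + S ≡ B (mod 10)] column 1 (Y + S ≡ B (mod 10), carry-in 0) doesn't pin B yet; pick B=5 and continue ⇒ B=5.
Step 3. [col 1: Y + S ≡ B (mod 10)] from column 1 (Y=4, B=5, carry-in 0, digits 4,5 already taken and all letters distinct): S must equal 1 ⇒ S=1.
Step 4. [col 2: H + H ≡ O (mod 10)] column 2 (H + H ≡ O (mod 10), carry-in 0) doesn't pin O yet; pick O=8 and continue ⇒ O=8.
Step 5. [col 2: H + H ≡ O (mod 10)] column 2 reads H+H+carry(0)=O with O=8; with digits 1,4,5,8 already taken and all letters distinct, the only value for H is 9 ⇒ H=9.
Step 6. [col 3: M + X ≡ D (mod 10)] X=0 is one option consistent with column 3 (M + X ≡ D (mod 10), carry-in 1) — take it. So X=0.
Step 7. [col 3: M + X ≡ D (mod 10)] no forcing yet in column 3 (carry-in 1); D=3 is free and consistent — try it. So D=3.
Step 8. [col 3: M + X ≡ D (mod 10)] from column 3 (X=0, D=3, carry-in 1, digits 0,1,3,4,5,8,9 already taken and all letters distinct): M must equal 2. So M=2.
Step 9. [col 4: S + B ≡ U (mod 10)] in column 4 we have S+B≡U with carry-in 0; given S=1, B=5 and digits 0,1,2,3,4,5,8,9 already taken and all letters distinct, that pins U to 6 ⇒ U=6.
Step 10. [col 6: Y + D ≡ W (mod 10)] from column 6 (Y=4, D=3, carry-in 0, digits 0,1,2,3,4,5,6,8,9 already taken and all letters distinct): W must equal 7. So W=7.

Answer: B=5, D=3, H=9, M=2, O=8, S=1, U=6, W=7, X=0, Y=4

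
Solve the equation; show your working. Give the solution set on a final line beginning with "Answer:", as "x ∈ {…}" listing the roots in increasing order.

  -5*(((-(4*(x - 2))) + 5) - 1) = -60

Step 1. [-5*(((-(4*(x - 2))) + 5) - 1) = -60] LHS = -5·(…); ÷-5 both sides, so div: ((-(4*(x - 2))) + 5) - 1 = 12.
Step 2. [((-(4*(x - 2))) + 5) - 1 = 12] peel the -1: add 1 from each side, so sub: (-(4*(x - 2))) + 5 = 13.
Step 3. [(-(4*(x - 2))) + 5 = 13] the outer +5 inverts by subtracting 5. So sub: -(4*(x - 2)) = 8.
Step 4. [-(4*(x - 2)) = 8] LHS negated; negate both sides, so neg: 4*(x - 2) = -8.
Step 5. [4*(x - 2) = -8] 4 out front; divide by 4, so div: x - 2 = -2.
Step 6. [x - 2 = -2] peel the -2: add 2 from each side, so sub: x = 0.

Answer: x ∈ {0}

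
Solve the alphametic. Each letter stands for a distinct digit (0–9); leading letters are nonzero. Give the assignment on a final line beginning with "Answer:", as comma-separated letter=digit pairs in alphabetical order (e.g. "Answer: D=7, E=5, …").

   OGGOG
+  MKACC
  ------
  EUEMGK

Step 1. [col 1: G + C ≡ K (mod 10)] K=4 is one option consistent with column 1 (G + C ≡ K (mod 10), carry-in 0) — take it. So K=4.
Step 2. [col 1: G + C ≡ K (mod 10)] no forcing yet in column 1 (carry-in 0); G=6 is free and consistent — try it ⇒ G=6.
Step 3. [col 1: G + C ≡ K (mod 10)] column 1 reads G+C+carry(0)=K with G=6, K=4; with digits 4,6 already taken and all letters distinct, the only value for C is 8 ⇒ C=8.
Step 4. [E] adding two 5-digit numbers gives at most 5+1 digits, and here it does — E is that final carry and must be 1, so E=1.
Step 5. [col 2: O + C ≡ G (mod 10)] from column 2 (C=8, G=6, carry-in 1, digits 1,4,6,8 already taken and all letters distinct): O must equal 7. So O=7.
Step 6. [col 3: G + A ≡ M (mod 10)] column 3 (G + A ≡ M (mod 10), carry-in 1) doesn't pin M yet; pick M=2 and continue. So M=2.
Step 7. [col 3: G + A ≡ M (mod 10)] column 3 reads G+A+carry(1)=M with G=6, M=2; with digits 1,2,4,6,7,8 already taken and all letters distinct, the only value for A is 5 ⇒ A=5.
Step 8. [col 5: O + M ≡ U (mod 10)] in column 5 we have O+M≡U with carry-in 1; given O=7, M=2 and digits 1,2,4,5,6,7,8 already taken and all letters distinct, that pins U to 0, so U=0.

Answer: A=5, C=8, E=1, G=6, K=4, M=2, O=7, U=0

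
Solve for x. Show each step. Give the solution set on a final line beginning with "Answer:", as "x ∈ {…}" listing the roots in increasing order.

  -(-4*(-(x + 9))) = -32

Step 1. [-(-4*(-(x + 9))) = -32] flip signs both sides ⇒ neg: -4*(-(x + 9)) = 32.
Step 2. [-4*(-(x + 9)) = 32] -4·(inner) — divide through by -4, so div: -(x + 9) = -8.
Step 3. [-(x + 9) = -8] leading − — multiply by −1 ⇒ neg: x + 9 = 8.
Step 4. [x + 9 = 8] the outer +9 inverts by subtracting 9 ⇒ sub: x = -1.

Answer: x ∈ {-1}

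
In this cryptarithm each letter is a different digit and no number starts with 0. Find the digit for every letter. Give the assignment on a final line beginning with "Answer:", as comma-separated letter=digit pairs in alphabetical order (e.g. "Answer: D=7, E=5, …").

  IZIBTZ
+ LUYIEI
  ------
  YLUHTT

Step 1. [col 1: Z + I ≡ T (mod 10)] no forcing yet in column 1 (carry-in 0); T=3 is free and consistent — try it ⇒ T=3.
Step 2. [col 1: Z + I ≡ T (mod 10)] I=5 is one option consistent with column 1 (Z + I ≡ T (mod 10), carry-in 0) — take it, so I=5.
Step 3. [col 1: Z + I ≡ T (mod 10)] from column 1 (I=5, T=3, carry-in 0, digits 3,5 already taken and all letters distinct): Z must equal 8, so Z=8.
Step 4. [col 2: T + E ≡ T (mod 10)] in column 2 we have T+E≡T with carry-in 1; given T=3 and digits 3,5,8 already taken and all letters distinct, that pins E to 9, so E=9.
Step 5. [col 3: B + I ≡ H (mod 10)] column 3 (B + I ≡ H (mod 10), carry-in 1) doesn't pin H yet; pick H=6 and continue, so H=6.
Step 6. [col 3: B + I ≡ H (mod 10)] column 3 reads B+I+carry(1)=H with I=5, H=6; with digits 3,5,6,8,9 already taken and all letters distinct, the only value for B is 0, so B=0.
Step 7. [col 4: I + Y ≡ U (mod 10)] column 4 (I + Y ≡ U (mod 10), carry-in 0) doesn't pin Y yet; pick Y=7 and continue, so Y=7.
Step 8. [col 4: I + Y ≡ U (mod 10)] column 4 reads I+Y+carry(0)=U with I=5, Y=7; with digits 0,3,5,6,7,8,9 already taken and all letters distinct, the only value for U is 2 ⇒ U=2.
Step 9. [col 5: Z + U ≡ L (mod 10)] column 5 reads Z+U+carry(1)=L with Z=8, U=2; with digits 0,2,3,5,6,7,8,9 already taken and all letters distinct, the only value for L is 1, so L=1.

Answer: B=0, E=9, H=6, I=5, L=1, T=3, U=2, Y=7, Z=8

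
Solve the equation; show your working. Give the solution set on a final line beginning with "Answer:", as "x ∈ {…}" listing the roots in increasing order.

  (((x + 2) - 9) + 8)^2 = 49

Step 1. [(((x + 2) - 9) + 8)^2 = 49] LHS squared, RHS 49 ≥ 0: apply √ (±), so sqrt: ((x + 2) - 9) + 8 = 7 or -7.
Step 2. [((x + 2) - 9) + 8 = 7 or -7] subtract 8: x sits inside (… + 8). So sub: (x + 2) - 9 = -1 or -15.
Step 3. [(x + 2) - 9 = -1 or -15] add 9: x sits inside (… - 9), so sub: x + 2 = 8 or -6.
Step 4. [x + 2 = 8 or -6] subtract 2: x sits inside (… + 2) ⇒ sub: x = 6 or -8.

Answer: x ∈ {-8, 6}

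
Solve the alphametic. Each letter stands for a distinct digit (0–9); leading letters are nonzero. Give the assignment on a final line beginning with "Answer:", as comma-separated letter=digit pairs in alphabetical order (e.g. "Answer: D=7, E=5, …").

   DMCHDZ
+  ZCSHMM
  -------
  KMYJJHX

Step 1. [col 1: Z + M ≡ X (mod 10)] no forcing yet in column 1 (carry-in 0); M=4 is free and consistent — try it ⇒ M=4.
Step 2. [col 1: Z + M ≡ X (mod 10)] X=0 is one option consistent with column 1 (Z + M ≡ X (mod 10), carry-in 0) — take it, so X=0.
Step 3. [col 1: Z + M ≡ X (mod 10)] from column 1 (M=4, X=0, carry-in 0, digits 0,4 already taken and all letters distinct): Z must equal 6 ⇒ Z=6.
Step 4. [col 2: D + M ≡ H (mod 10)] column 2 (D + M ≡ H (mod 10), carry-in 1) doesn't pin H yet; pick H=3 and continue. So H=3.
Step 5. [col 2: D + M ≡ H (mod 10)] in column 2 we have D+M≡H with carry-in 1; given M=4, H=3 and digits 0,3,4,6 already taken and all letters distinct, that pins D to 8, so D=8.
Step 6. [col 3: H + H ≡ J (mod 10)] column 3 reads H+H+carry(1)=J with H=3; with digits 0,3,4,6,8 already taken and all letters distinct, the only value for J is 7 ⇒ J=7.
Step 7. [col 4: C + S ≡ J (mod 10)] C=5 is one option consistent with column 4 (C + S ≡ J (mod 10), carry-in 0) — take it. So C=5.
Step 8. [col 4: C + S ≡ J (mod 10)] column 4: given C=5, J=7, carry-in 0, and digits 0,3,4,5,6,7,8 already taken and all letters distinct, C+S≡J (mod 10) forces S=2 ⇒ S=2.
Step 9. [col 5: M + C ≡ Y (mod 10)] column 5: given M=4, C=5, carry-in 0, and digits 0,2,3,4,5,6,7,8 already taken and all letters distinct, M+C≡Y (mod 10) forces Y=9 ⇒ Y=9.
Step 10. [col 7: carry → K] column 7 reads ·+·+carry(1)=K with nothing yet; with digits 0,2,3,4,5,6,7,8,9 already taken and all letters distinct, the only value for K is 1 ⇒ K=1.

Answer: C=5, D=8, H=3, J=7, K=1, M=4, S=2, X=0, Y=9, Z=6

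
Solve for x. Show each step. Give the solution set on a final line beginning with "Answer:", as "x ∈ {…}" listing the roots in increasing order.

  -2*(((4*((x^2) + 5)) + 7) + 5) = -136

Step 1. [-2*(((4*((x^2) + 5)) + 7) + 5) = -136] divide by the outer -2. So div: ((4*((x^2) + 5)) + 7) + 5 = 68.
Step 2. [((4*((x^2) + 5)) + 7) + 5 = 68] 5 comes off first (subtract 5) ⇒ sub: (4*((x^2) + 5)) + 7 = 63.
Step 3. [(4*((x^2) + 5)) + 7 = 63] peel the +7: subtract 7 from each side ⇒ sub: 4*((x^2) + 5) = 56.
Step 4. [4*((x^2) + 5) = 56] LHS = 4·(…); ÷4 both sides ⇒ div: (x^2) + 5 = 14.
Step 5. [(x^2) + 5 = 14] 5 comes off first (subtract 5) ⇒ sub: x^2 = 9.
Step 6. [x^2 = 9] LHS squared, RHS 9 ≥ 0: apply √ (±), so sqrt: x = 3 or -3.

Answer: x ∈ {-3, 3}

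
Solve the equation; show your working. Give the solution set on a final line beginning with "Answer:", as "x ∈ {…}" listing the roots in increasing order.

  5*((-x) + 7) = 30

Step 1. [5*((-x) + 7) = 30] divide by the outer 5, so div: (-x) + 7 = 6.
Step 2. [(-x) + 7 = 6] the outer +7 inverts by subtracting 7. So sub: -x = -1.
Step 3. [-x = -1] flip signs both sides, so neg: x = 1.

Answer: x ∈ {1}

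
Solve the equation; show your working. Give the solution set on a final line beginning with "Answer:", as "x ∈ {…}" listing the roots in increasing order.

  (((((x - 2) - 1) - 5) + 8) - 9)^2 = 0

Step 1. [(((((x - 2) - 1) - 5) + 8) - 9)^2 = 0] LHS squared, RHS 0 ≥ 0: apply √ (±). So sqrt: ((((x - 2) - 1) - 5) + 8) - 9 = 0.
Step 2. [((((x - 2) - 1) - 5) + 8) - 9 = 0] the outer -9 inverts by adding 9 ⇒ sub: (((x - 2) - 1) - 5) + 8 = 9.
Step 3. [(((x - 2) - 1) - 5) + 8 = 9] the outer +8 inverts by subtracting 8 ⇒ sub: ((x - 2) - 1) - 5 = 1.
Step 4. [((x - 2) - 1) - 5 = 1] 5 comes off first (add 5), so sub: (x - 2) - 1 = 6.
Step 5. [(x - 2) - 1 = 6] peel the -1: add 1 from each side ⇒ sub: x - 2 = 7.
Step 6. [x - 2 = 7] 2 comes off first (add 2) ⇒ sub: x = 9.

Answer: x ∈ {9}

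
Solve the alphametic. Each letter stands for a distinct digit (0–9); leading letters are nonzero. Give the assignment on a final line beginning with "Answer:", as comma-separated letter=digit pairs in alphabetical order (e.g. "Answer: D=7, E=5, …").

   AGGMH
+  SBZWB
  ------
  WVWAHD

Step 1. [col 1: H + B ≡ D (mod 10)] B=9 is one option consistent with column 1 (H + B ≡ D (mod 10), carry-in 0) — take it, so B=9.
Step 2. [col 1: H + B ≡ D (mod 10)] several values work for D in column 1 (H + B ≡ D (mod 10), carry-in 0); try D=7. So D=7.
Step 3. [col 1: H + B ≡ D (mod 10)] in column 1 we have H+B≡D with carry-in 0; given B=9, D=7 and digits 7,9 already taken and all letters distinct, that pins H to 8 ⇒ H=8.
Step 4. [col 2: M + W ≡ H (mod 10)] no forcing yet in column 2 (carry-in 1); M=6 is free and consistent — try it. So M=6.
Step 5. [col 2: M + W ≡ H (mod 10)] in column 2 we have M+W≡H with carry-in 1; given M=6, H=8 and digits 6,7,8,9 already taken and all letters distinct, that pins W to 1 ⇒ W=1.
Step 6. [col 3: G + Z ≡ A (mod 10)] column 3: given nothing yet, carry-in 0, and digits 1,6,7,8,9 already taken and all letters distinct, G+Z≡A (mod 10) forces A=5 ⇒ A=5.
Step 7. [col 3: G + Z ≡ A (mod 10)] column 3 (G + Z ≡ A (mod 10), carry-in 0) doesn't pin G yet; pick G=2 and continue ⇒ G=2.
Step 8. [col 3: G + Z ≡ A (mod 10)] column 3: given G=2, A=5, carry-in 0, and digits 1,2,5,6,7,8,9 already taken and all letters distinct, G+Z≡A (mod 10) forces Z=3, so Z=3.
Step 9. [col 5: A + S ≡ V (mod 10)] in column 5 we have A+S≡V with carry-in 1; given A=5 and digits 1,2,3,5,6,7,8,9 already taken and all letters distinct, that pins S to 4 ⇒ S=4.
Step 10. [col 5: A + S ≡ V (mod 10)] in column 5 we have A+S≡V with carry-in 1; given A=5, S=4 and digits 1,2,3,4,5,6,7,8,9 already taken and all letters distinct, that pins V to 0, so V=0.

Answer: A=5, B=9, D=7, G=2, H=8, M=6, S=4, V=0, W=1, Z=3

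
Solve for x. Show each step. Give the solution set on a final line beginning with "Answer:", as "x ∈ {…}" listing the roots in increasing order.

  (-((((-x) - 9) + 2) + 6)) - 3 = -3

Step 1. [(-((((-x) - 9) + 2) + 6)) - 3 = -3] -3 is outermost — add 3 both sides ⇒ sub: -((((-x) - 9) + 2) + 6) = 0.
Step 2. [-((((-x) - 9) + 2) + 6) = 0] flip signs both sides, so neg: (((-x) - 9) + 2) + 6 = 0.
Step 3. [(((-x) - 9) + 2) + 6 = 0] peel the +6: subtract 6 from each side ⇒ sub: ((-x) - 9) + 2 = -6.
Step 4. [((-x) - 9) + 2 = -6] 2 comes off first (subtract 2). So sub: (-x) - 9 = -8.
Step 5. [(-x) - 9 = -8] peel the -9: add 9 from each side ⇒ sub: -x = 1.
Step 6. [-x = 1] flip signs both sides, so neg: x = -1.

Answer: x ∈ {-1}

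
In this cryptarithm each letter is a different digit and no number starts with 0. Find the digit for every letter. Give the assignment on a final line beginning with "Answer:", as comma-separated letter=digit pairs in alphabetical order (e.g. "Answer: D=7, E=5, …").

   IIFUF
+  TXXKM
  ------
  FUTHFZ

Step 1. [col 1: F + M ≡ Z (mod 10)] column 1 (F + M ≡ Z (mod 10), carry-in 0) doesn't pin M yet; pick M=3 and continue. So M=3.
Step 2. [col 1: F + M ≡ Z (mod 10)] no forcing yet in column 1 (carry-in 0); F=1 is free and consistent — try it. So F=1.
Step 3. [col 1: F + M ≡ Z (mod 10)] column 1: given F=1, M=3, carry-in 0, and digits 1,3 already taken and all letters distinct, F+M≡Z (mod 10) forces Z=4. So Z=4.
Step 4. [col 2: U + K ≡ F (mod 10)] column 2 (U + K ≡ F (mod 10), carry-in 0) doesn't pin K yet; pick K=9 and continue. So K=9.
Step 5. [col 2: U + K ≡ F (mod 10)] in column 2 we have U+K≡F with carry-in 0; given K=9, F=1 and digits 1,3,4,9 already taken and all letters distinct, that pins U to 2, so U=2.
Step 6. [col 3: F + X ≡ H (mod 10)] several values work for H in column 3 (F + X ≡ H (mod 10), carry-in 1); try H=0, so H=0.
Step 7. [col 3: F + X ≡ H (mod 10)] from column 3 (F=1, H=0, carry-in 1, digits 0,1,2,3,4,9 already taken and all letters distinct): X must equal 8. So X=8.
Step 8. [col 4: I + X ≡ T (mod 10)] several values work for T in column 4 (I + X ≡ T (mod 10), carry-in 1); try T=5. So T=5.
Step 9. [col 4: I + X ≡ T (mod 10)] in column 4 we have I+X≡T with carry-in 1; given X=8, T=5 and digits 0,1,2,3,4,5,8,9 already taken and all letters distinct, that pins I to 6, so I=6.

Answer: F=1, H=0, I=6, K=9, M=3, T=5, U=2, X=8, Z=4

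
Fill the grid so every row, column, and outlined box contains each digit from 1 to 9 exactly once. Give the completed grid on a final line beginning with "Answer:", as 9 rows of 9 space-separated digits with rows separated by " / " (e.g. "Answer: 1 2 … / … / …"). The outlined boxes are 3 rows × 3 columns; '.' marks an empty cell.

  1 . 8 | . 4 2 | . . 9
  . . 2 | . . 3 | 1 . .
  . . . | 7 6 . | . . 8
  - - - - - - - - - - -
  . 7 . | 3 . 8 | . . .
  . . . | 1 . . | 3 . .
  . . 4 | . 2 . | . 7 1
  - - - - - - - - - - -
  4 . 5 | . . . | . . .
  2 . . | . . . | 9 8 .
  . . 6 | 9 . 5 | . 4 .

Step 1. [r5c3∈{9}] r5c3 has the single candidate 9, so r5c3=9.
Step 2. [r8c9∈{3,5,6,7}] across row 8, 5 lands solely at r8c9. So r8c9=5.
Step 3. [r7c8∈{1,2,3,6}] col 8 places 1 nowhere but r7c8. So r7c8=1.
Step 4. [r1c4∈{5}] only 5 remains possible at r1c4. So r1c4=5.
Step 5. [r6c4∈{6}] only 6 remains possible at r6c4, so r6c4=6.
Step 6. [r2c1∈{5,6,7,9}] box 1 places 7 nowhere but r2c1 ⇒ r2c1=7.
Step 7. [r5c2∈{2,5,6,8}] col 2 places 2 nowhere but r5c2, so r5c2=2.
Step 8. [r3c3∈{3}] only 3 remains possible at r3c3 ⇒ r3c3=3.
Step 9. [r5c1∈{5,6,8}] across row 5, 8 lands solely at r5c1 ⇒ r5c1=8.
Step 10. [r9c1∈{3}] r9c1 is down to just 3. So r9c1=3.
Step 11. [r8c6∈{1,4,6,7}] across row 8, 6 lands solely at r8c6. So r8c6=6.
Step 12. [r7c6∈{7}] r7c6 is down to just 7 ⇒ r7c6=7.
Step 13. [r4c1∈{5,6}] in col 1, 6 fits only at r4c1. So r4c1=6.
Step 14. [r3c1∈{5,9}] col 1 places 9 nowhere but r3c1, so r3c1=9.
Step 15. [r7c9∈{2,3,6}] 3 has one home in col 9: r7c9, so r7c9=3.
Step 16. [r7c5∈{8}] r7c5's peers cover all but 8. So r7c5=8.
Step 17. [r8c2∈{1}] r8c2 is down to just 1 ⇒ r8c2=1.
Step 18. [r1c2∈{6}] only 6 remains possible at r1c2 ⇒ r1c2=6.
Step 19. [r4c8∈{2,5,9}] r4c8 is the only open cell in col 8 admitting 9, so r4c8=9.
Step 20. [r3c8∈{2,5}] 2 has one home in col 8: r3c8. So r3c8=2.
Step 21. [r4c5∈{5}] r4c5 is down to just 5. So r4c5=5.
Step 22. [r5c8∈{5,6}] in row 5, 5 fits only at r5c8, so r5c8=5.
Step 23. [r2c2∈{4,5}] across row 2, 5 lands solely at r2c2 ⇒ r2c2=5.
Step 24. [r2c9∈{4,6}] across row 2, 4 lands solely at r2c9. So r2c9=4.
Step 25. [r4c9∈{2}] only 2 remains possible at r4c9. So r4c9=2.
Step 26. [r9c7∈{2,7}] across row 9, 2 lands solely at r9c7. So r9c7=2.
Step 27. [r9c2∈{8}] r9c2 has the single candidate 8, so r9c2=8.
Step 28. [r2c4∈{8}] r2c4 is down to just 8. So r2c4=8.
Step 29. [r7c2∈{9}] r7c2's peers cover all but 9. So r7c2=9.
Step 30. [r3c2∈{4}] only 4 remains possible at r3c2 ⇒ r3c2=4.
Step 31. [r6c6∈{9}] r6c6 is down to just 9, so r6c6=9.
Step 32. [r2c5∈{9}] only 9 remains possible at r2c5 ⇒ r2c5=9.
Step 33. [r4c3∈{1}] r4c3 has the single candidate 1, so r4c3=1.
Step 34. [r1c8∈{3}] only 3 remains possible at r1c8, so r1c8=3.
Step 35. [r5c9∈{6}] r5c9 has the single candidate 6, so r5c9=6.
Step 36. [r2c8∈{6}] only 6 remains possible at r2c8, so r2c8=6.
Step 37. [r5c5∈{7}] only 7 remains possible at r5c5, so r5c5=7.
Step 38. [r6c7∈{8}] r6c7 has the single candidate 8 ⇒ r6c7=8.
Step 39. [r7c4∈{2}] r7c4 has the single candidate 2 ⇒ r7c4=2.
Step 40. [r3c7∈{5}] r3c7 has the single candidate 5, so r3c7=5.
Step 41. [r4c7∈{4}] only 4 remains possible at r4c7, so r4c7=4.
Step 42. [r9c9∈{7}] nothing but 7 survives at r9c9. So r9c9=7.
Step 43. [r9c5∈{1}] r9c5's peers cover all but 1 ⇒ r9c5=1.
Step 44. [r3c6∈{1}] r3c6's peers cover all but 1, so r3c6=1.
Step 45. [r8c3∈{7}] r8c3 is down to just 7. So r8c3=7.
Step 46. [r1c7∈{7}] r1c7 has the single candidate 7, so r1c7=7.
Step 47. [r7c7∈{6}] r7c7 is down to just 6. So r7c7=6.
Step 48. [r8c5∈{3}] r8c5 has the single candidate 3. So r8c5=3.
Step 49. [r8c4∈{4}] only 4 remains possible at r8c4 ⇒ r8c4=4.
Step 50. [r6c2∈{3}] r6c2's peers cover all but 3, so r6c2=3.
Step 51. [r6c1∈{5}] r6c1 has the single candidate 5. So r6c1=5.
Step 52. [r5c6∈{4}] r5c6's peers cover all but 4 ⇒ r5c6=4.

Answer: 1 6 8 5 4 2 7 3 9 / 7 5 2 8 9 3 1 6 4 / 9 4 3 7 6 1 5 2 8 / 6 7 1 3 5 8 4 9 2 / 8 2 9 1 7 4 3 5 6 / 5 3 4 6 2 9 8 7 1 / 4 9 5 2 8 7 6 1 3 / 2 1 7 4 3 6 9 8 5 / 3 8 6 9 1 5 2 4 7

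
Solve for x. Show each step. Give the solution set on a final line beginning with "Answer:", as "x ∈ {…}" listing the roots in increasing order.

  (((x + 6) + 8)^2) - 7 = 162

Step 1. [(((x + 6) + 8)^2) - 7 = 162] the outer -7 inverts by adding 7. So sub: ((x + 6) + 8)^2 = 169.
Step 2. [((x + 6) + 8)^2 = 169] √ both sides: 169 ≥ 0 gives two branches, so sqrt: (x + 6) + 8 = 13 or -13.
Step 3. [(x + 6) + 8 = 13 or -13] +8 is outermost — subtract 8 both sides. So sub: x + 6 = 5 or -21.
Step 4. [x + 6 = 5 or -21] the outer +6 inverts by subtracting 6. So sub: x = -1 or -27.

Answer: x ∈ {-27, -1}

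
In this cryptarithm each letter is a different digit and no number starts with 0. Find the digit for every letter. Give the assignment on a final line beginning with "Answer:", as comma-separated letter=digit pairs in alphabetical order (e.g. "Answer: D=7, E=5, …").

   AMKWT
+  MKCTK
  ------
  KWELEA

Step 1. [col 1: T + K ≡ A (mod 10)] T=5 is one option consistent with column 1 (T + K ≡ A (mod 10), carry-in 0) — take it, so T=5.
Step 2. [col 1: T + K ≡ A (mod 10)] column 1 (T + K ≡ A (mod 10), carry-in 0) doesn't pin K yet; pick K=1 and continue. So K=1.
Step 3. [col 1: T + K ≡ A (mod 10)] column 1: given T=5, K=1, carry-in 0, and digits 1,5 already taken and all letters distinct, T+K≡A (mod 10) forces A=6. So A=6.
Step 4. [col 2: W + T ≡ E (mod 10)] no forcing yet in column 2 (carry-in 0); W=4 is free and consistent — try it ⇒ W=4.
Step 5. [col 2: W + T ≡ E (mod 10)] from column 2 (W=4, T=5, carry-in 0, digits 1,4,5,6 already taken and all letters distinct): E must equal 9 ⇒ E=9.
Step 6. [col 3: K + C ≡ L (mod 10)] several values work for C in column 3 (K + C ≡ L (mod 10), carry-in 0); try C=2. So C=2.
Step 7. [col 3: K + C ≡ L (mod 10)] in column 3 we have K+C≡L with carry-in 0; given K=1, C=2 and digits 1,2,4,5,6,9 already taken and all letters distinct, that pins L to 3, so L=3.
Step 8. [col 4: M + K ≡ E (mod 10)] in column 4 we have M+K≡E with carry-in 0; given K=1, E=9 and digits 1,2,3,4,5,6,9 already taken and all letters distinct, that pins M to 8. So M=8.

Answer: A=6, C=2, E=9, K=1, L=3, M=8, T=5, W=4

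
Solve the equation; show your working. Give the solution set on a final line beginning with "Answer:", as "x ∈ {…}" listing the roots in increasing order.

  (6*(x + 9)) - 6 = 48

Step 1. [(6*(x + 9)) - 6 = 48] peel the -6: add 6 from each side ⇒ sub: 6*(x + 9) = 54.
Step 2. [6*(x + 9) = 54] 6 out front; divide by 6, so div: x + 9 = 9.
Step 3. [x + 9 = 9] 9 comes off first (subtract 9) ⇒ sub: x = 0.

Answer: x ∈ {0}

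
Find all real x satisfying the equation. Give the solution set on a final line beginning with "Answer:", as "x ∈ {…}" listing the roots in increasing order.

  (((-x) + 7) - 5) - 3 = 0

Step 1. [(((-x) + 7) - 5) - 3 = 0] add 3: x sits inside (… - 3) ⇒ sub: ((-x) + 7) - 5 = 3.
Step 2. [((-x) + 7) - 5 = 3] 5 comes off first (add 5) ⇒ sub: (-x) + 7 = 8.
Step 3. [(-x) + 7 = 8] +7 is outermost — subtract 7 both sides. So sub: -x = 1.
Step 4. [-x = 1] flip signs both sides. So neg: x = -1.

Answer: x ∈ {-1}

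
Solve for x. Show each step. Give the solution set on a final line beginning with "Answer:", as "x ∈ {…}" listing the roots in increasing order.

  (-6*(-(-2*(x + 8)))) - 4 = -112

Step 1. [(-6*(-(-2*(x + 8)))) - 4 = -112] peel the -4: add 4 from each side, so sub: -6*(-(-2*(x + 8))) = -108.
Step 2. [-6*(-(-2*(x + 8))) = -108] leading coefficient -6: divide by -6 ⇒ div: -(-2*(x + 8)) = 18.
Step 3. [-(-2*(x + 8)) = 18] leading − — multiply by −1 ⇒ neg: -2*(x + 8) = -18.
Step 4. [-2*(x + 8) = -18] divide by the outer -2 ⇒ div: x + 8 = 9.
Step 5. [x + 8 = 9] peel the +8: subtract 8 from each side ⇒ sub: x = 1.

Answer: x ∈ {1}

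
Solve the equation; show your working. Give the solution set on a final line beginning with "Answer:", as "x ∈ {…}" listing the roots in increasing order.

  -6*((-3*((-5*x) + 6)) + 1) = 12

Step 1. [-6*((-3*((-5*x) + 6)) + 1) = 12] divide by the outer -6, so div: (-3*((-5*x) + 6)) + 1 = -2.
Step 2. [(-3*((-5*x) + 6)) + 1 = -2] subtract 1: x sits inside (… + 1) ⇒ sub: -3*((-5*x) + 6) = -3.
Step 3. [-3*((-5*x) + 6) = -3] -3 out front; divide by -3. So div: (-5*x) + 6 = 1.
Step 4. [(-5*x) + 6 = 1] peel the +6: subtract 6 from each side ⇒ sub: -5*x = -5.
Step 5. [-5*x = -5] -5·(inner) — divide through by -5. So div: x = 1.

Answer: x ∈ {1}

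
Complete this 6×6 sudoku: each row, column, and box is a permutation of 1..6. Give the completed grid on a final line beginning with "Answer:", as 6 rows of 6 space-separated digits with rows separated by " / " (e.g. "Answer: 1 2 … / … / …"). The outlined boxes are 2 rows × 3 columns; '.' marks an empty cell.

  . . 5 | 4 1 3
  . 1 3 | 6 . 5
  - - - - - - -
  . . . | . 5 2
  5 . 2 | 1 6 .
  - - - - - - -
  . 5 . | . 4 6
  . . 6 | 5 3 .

Step 1. [r3c3∈{1,4}] in col 3, 4 fits only at r3c3, so r3c3=4.
Step 2. [r3c1∈{1,3,6}] r3c1 is the only open cell in row 3 admitting 1, so r3c1=1.
Step 3. [r3c2∈{3,6}] across row 3, 6 lands solely at r3c2. So r3c2=6.
Step 4. [r1c2∈{2}] only 2 remains possible at r1c2 ⇒ r1c2=2.
Step 5. [r6c1∈{2,4}] r6c1 is the only open cell in row 6 admitting 2. So r6c1=2.
Step 6. [r1c1∈{6}] r1c1 is down to just 6 ⇒ r1c1=6.
Step 7. [r2c5∈{2}] r2c5's peers cover all but 2. So r2c5=2.
Step 8. [r6c2∈{4}] nothing but 4 survives at r6c2, so r6c2=4.
Step 9. [r5c4∈{2}] r5c4's peers cover all but 2. So r5c4=2.
Step 10. [r5c3∈{1}] r5c3's peers cover all but 1 ⇒ r5c3=1.
Step 11. [r6c6∈{1}] r6c6 is down to just 1 ⇒ r6c6=1.
Step 12. [r4c6∈{4}] only 4 remains possible at r4c6, so r4c6=4.
Step 13. [r4c2∈{3}] r4c2 is down to just 3, so r4c2=3.
Step 14. [r2c1∈{4}] r2c1's peers cover all but 4. So r2c1=4.
Step 15. [r3c4∈{3}] r3c4's peers cover all but 3 ⇒ r3c4=3.
Step 16. [r5c1∈{3}] only 3 remains possible at r5c1, so r5c1=3.

Answer: 6 2 5 4 1 3 / 4 1 3 6 2 5 / 1 6 4 3 5 2 / 5 3 2 1 6 4 / 3 5 1 2 4 6 / 2 4 6 5 3 1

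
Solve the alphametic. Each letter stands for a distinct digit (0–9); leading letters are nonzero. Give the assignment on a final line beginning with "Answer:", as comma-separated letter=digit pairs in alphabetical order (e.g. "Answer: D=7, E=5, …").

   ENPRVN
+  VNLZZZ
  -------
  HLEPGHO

Step 1. [col 1: N + Z ≡ O (mod 10)] no forcing yet in column 1 (carry-in 0); O=7 is free and consistent — try it ⇒ O=7.
Step 2. [col 1: N + Z ≡ O (mod 10)] no forcing yet in column 1 (carry-in 0); N=2 is free and consistent — try it ⇒ N=2.
Step 3. [H] H is the leading digit of a 7-digit sum of two 6-digit numbers; the final carry is exactly 1. So H=1.
Step 4. [col 1: N + Z ≡ O (mod 10)] column 1 reads N+Z+carry(0)=O with N=2, O=7; with digits 1,2,7 already taken and all letters distinct, the only value for Z is 5, so Z=5.
Step 5. [col 2: V + Z ≡ H (mod 10)] column 2 reads V+Z+carry(0)=H with Z=5, H=1; with digits 1,2,5,7 already taken and all letters distinct, the only value for V is 6, so V=6.
Step 6. [col 3: R + Z ≡ G (mod 10)] R=3 is one option consistent with column 3 (R + Z ≡ G (mod 10), carry-in 1) — take it. So R=3.
Step 7. [col 3: R + Z ≡ G (mod 10)] from column 3 (R=3, Z=5, carry-in 1, digits 1,2,3,5,6,7 already taken and all letters distinct): G must equal 9, so G=9.
Step 8. [col 4: P + L ≡ P (mod 10)] column 4: given nothing yet, carry-in 0, and digits 1,2,3,5,6,7,9 already taken and all letters distinct, P+L≡P (mod 10) forces L=0 ⇒ L=0.
Step 9. [col 4: P + L ≡ P (mod 10)] no forcing yet in column 4 (carry-in 0); P=8 is free and consistent — try it ⇒ P=8.
Step 10. [col 5: N + N ≡ E (mod 10)] column 5: given N=2, carry-in 0, and digits 0,1,2,3,5,6,7,8,9 already taken and all letters distinct, N+N≡E (mod 10) forces E=4. So E=4.

Answer: E=4, G=9, H=1, L=0, N=2, O=7, P=8, R=3, V=6, Z=5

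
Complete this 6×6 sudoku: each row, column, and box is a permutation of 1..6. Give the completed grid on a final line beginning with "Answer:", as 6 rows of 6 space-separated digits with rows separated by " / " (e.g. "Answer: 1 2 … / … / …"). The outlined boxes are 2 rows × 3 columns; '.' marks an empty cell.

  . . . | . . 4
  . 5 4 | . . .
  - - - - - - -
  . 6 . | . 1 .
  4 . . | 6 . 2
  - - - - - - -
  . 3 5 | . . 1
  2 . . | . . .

Step 1. [r4c5∈{3,5}] in row 4, 5 fits only at r4c5. So r4c5=5.
Step 2. [r3c6∈{3}] r3c6's peers cover all but 3 ⇒ r3c6=3.
Step 3. [r1c2∈{1,2}] r1c2 is the only open cell in col 2 admitting 2. So r1c2=2.
Step 4. [r2c6∈{6}] nothing but 6 survives at r2c6 ⇒ r2c6=6.
Step 5. [r1c5∈{3}] r1c5 has the single candidate 3 ⇒ r1c5=3.
Step 6. [r6c2∈{1,4}] across col 2, 4 lands solely at r6c2 ⇒ r6c2=4.
Step 7. [r5c1∈{6}] only 6 remains possible at r5c1 ⇒ r5c1=6.
Step 8. [r1c1∈{1}] only 1 remains possible at r1c1, so r1c1=1.
Step 9. [r2c5∈{2}] r2c5 has the single candidate 2 ⇒ r2c5=2.
Step 10. [r6c3∈{1}] nothing but 1 survives at r6c3, so r6c3=1.
Step 11. [r6c6∈{5}] r6c6's peers cover all but 5, so r6c6=5.
Step 12. [r5c5∈{4}] r5c5 has the single candidate 4 ⇒ r5c5=4.
Step 13. [r4c3∈{3}] only 3 remains possible at r4c3 ⇒ r4c3=3.
Step 14. [r4c2∈{1}] nothing but 1 survives at r4c2 ⇒ r4c2=1.
Step 15. [r6c4∈{3}] r6c4 has the single candidate 3 ⇒ r6c4=3.
Step 16. [r2c4∈{1}] nothing but 1 survives at r2c4 ⇒ r2c4=1.
Step 17. [r3c1∈{5}] r3c1 is down to just 5. So r3c1=5.
Step 18. [r3c3∈{2}] nothing but 2 survives at r3c3, so r3c3=2.
Step 19. [r2c1∈{3}] nothing but 3 survives at r2c1, so r2c1=3.
Step 20. [r1c3∈{6}] r1c3 is down to just 6, so r1c3=6.
Step 21. [r5c4∈{2}] nothing but 2 survives at r5c4. So r5c4=2.
Step 22. [r1c4∈{5}] r1c4 is down to just 5. So r1c4=5.
Step 23. [r3c4∈{4}] r3c4 has the single candidate 4, so r3c4=4.
Step 24. [r6c5∈{6}] r6c5 is down to just 6 ⇒ r6c5=6.

Answer: 1 2 6 5 3 4 / 3 5 4 1 2 6 / 5 6 2 4 1 3 / 4 1 3 6 5 2 / 6 3 5 2 4 1 / 2 4 1 3 6 5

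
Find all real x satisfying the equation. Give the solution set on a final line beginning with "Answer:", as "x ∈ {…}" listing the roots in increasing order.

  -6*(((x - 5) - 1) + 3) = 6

Step 1. [-6*(((x - 5) - 1) + 3) = 6] divide by the outer -6 ⇒ div: ((x - 5) - 1) + 3 = -1.
Step 2. [((x - 5) - 1) + 3 = -1] peel the +3: subtract 3 from each side. So sub: (x - 5) - 1 = -4.
Step 3. [(x - 5) - 1 = -4] add 1: x sits inside (… - 1). So sub: x - 5 = -3.
Step 4. [x - 5 = -3] 5 comes off first (add 5). So sub: x = 2.

Answer: x ∈ {2}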